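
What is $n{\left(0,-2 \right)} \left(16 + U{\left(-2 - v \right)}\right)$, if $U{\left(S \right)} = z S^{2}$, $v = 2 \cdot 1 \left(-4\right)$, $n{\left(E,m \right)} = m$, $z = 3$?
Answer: $-248$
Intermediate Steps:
$v = -8$ ($v = 2 \left(-4\right) = -8$)
$U{\left(S \right)} = 3 S^{2}$
$n{\left(0,-2 \right)} \left(16 + U{\left(-2 - v \right)}\right) = - 2 \left(16 + 3 \left(-2 - -8\right)^{2}\right) = - 2 \left(16 + 3 \left(-2 + 8\right)^{2}\right) = - 2 \left(16 + 3 \cdot 6^{2}\right) = - 2 \left(16 + 3 \cdot 36\right) = - 2 \left(16 + 108\right) = \left(-2\right) 124 = -248$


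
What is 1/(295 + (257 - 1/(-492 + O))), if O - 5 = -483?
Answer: 970/535441 ≈ 0.0018116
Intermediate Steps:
O = -478 (O = 5 - 483 = -478)
1/(295 + (257 - 1/(-492 + O))) = 1/(295 + (257 - 1/(-492 - 478))) = 1/(295 + (257 - 1/(-970))) = 1/(295 + (257 - 1*(-1/970))) = 1/(295 + (257 + 1/970)) = 1/(295 + 249291/970) = 1/(535441/970) = 970/535441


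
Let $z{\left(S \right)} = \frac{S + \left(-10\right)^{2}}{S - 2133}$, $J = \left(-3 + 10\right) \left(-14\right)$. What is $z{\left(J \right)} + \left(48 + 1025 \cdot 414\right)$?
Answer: $\frac{946831936}{2231} \approx 4.244 \cdot 10^{5}$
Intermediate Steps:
$J = -98$ ($J = 7 \left(-14\right) = -98$)
$z{\left(S \right)} = \frac{100 + S}{-2133 + S}$ ($z{\left(S \right)} = \frac{S + 100}{-2133 + S} = \frac{100 + S}{-2133 + S}$)
$z{\left(J \right)} + \left(48 + 1025 \cdot 414\right) = \frac{100 - 98}{-2133 - 98} + \left(48 + 1025 \cdot 414\right) = \frac{1}{-2231} \cdot 2 + \left(48 + 424350\right) = \left(- \frac{1}{2231}\right) 2 + 424398 = - \frac{2}{2231} + 424398 = \frac{946831936}{2231}$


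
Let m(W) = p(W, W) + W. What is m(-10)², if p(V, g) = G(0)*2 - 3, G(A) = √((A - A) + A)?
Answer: 169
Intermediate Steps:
G(A) = √A (G(A) = √(0 + A) = √A)
p(V, g) = -3 (p(V, g) = √0*2 - 3 = 0*2 - 3 = 0 - 3 = -3)
m(W) = -3 + W
m(-10)² = (-3 - 10)² = (-13)² = 169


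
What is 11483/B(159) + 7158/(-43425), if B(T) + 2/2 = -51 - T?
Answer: -166719871/3054225 ≈ -54.587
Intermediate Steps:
B(T) = -52 - T (B(T) = -1 + (-51 - T) = -52 - T)
11483/B(159) + 7158/(-43425) = 11483/(-52 - 1*159) + 7158/(-43425) = 11483/(-52 - 159) + 7158*(-1/43425) = 11483/(-211) - 2386/14475 = 11483*(-1/211) - 2386/14475 = -11483/211 - 2386/14475 = -166719871/3054225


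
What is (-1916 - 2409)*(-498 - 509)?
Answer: 4355275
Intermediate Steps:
(-1916 - 2409)*(-498 - 509) = -4325*(-1007) = 4355275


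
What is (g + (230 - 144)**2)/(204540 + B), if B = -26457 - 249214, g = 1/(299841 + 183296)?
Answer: -3573281253/34366017947 ≈ -0.10398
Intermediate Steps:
g = 1/483137 ≈ 2.0698e-6
B = -275671
(g + (230 - 144)**2)/(204540 + B) = (1/483137 + (230 - 144)**2)/(204540 - 275671) = (1/483137 + 86**2)/(-71131) = (1/483137 + 7396)*(-1/71131) = (3573281253/483137)*(-1/71131) = -3573281253/34366017947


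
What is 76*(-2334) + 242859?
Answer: 65475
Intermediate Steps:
76*(-2334) + 242859 = -177384 + 242859 = 65475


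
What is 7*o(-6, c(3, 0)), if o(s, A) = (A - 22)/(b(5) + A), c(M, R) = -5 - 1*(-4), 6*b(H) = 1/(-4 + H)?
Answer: 966/5 ≈ 193.20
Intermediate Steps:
b(H) = 1/(6*(-4 + H))
c(M, R) = -1 (c(M, R) = -5 + 4 = -1)
o(s, A) = (-22 + A)/(⅙ + A) (o(s, A) = (A - 22)/(1/(6*(-4 + 5)) + A) = (-22 + A)/((⅙)/1 + A) = (-22 + A)/((⅙)*1 + A) = (-22 + A)/(⅙ + A))
7*o(-6, c(3, 0)) = 7*(6*(-22 - 1)/(1 + 6*(-1))) = 7*(6*(-23)/(1 - 6)) = 7*(6*(-23)/(-5)) = 7*(6*(-⅕)*(-23)) = 7*(138/5) = 966/5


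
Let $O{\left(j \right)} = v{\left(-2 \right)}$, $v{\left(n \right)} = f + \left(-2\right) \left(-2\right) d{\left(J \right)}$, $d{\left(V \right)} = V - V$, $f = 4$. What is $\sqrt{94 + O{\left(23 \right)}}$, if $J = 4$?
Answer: $7 \sqrt{2} \approx 9.8995$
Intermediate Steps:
$d{\left(V \right)} = 0$
$v{\left(n \right)} = 4$ ($v{\left(n \right)} = 4 + \left(-2\right) \left(-2\right) 0 = 4 + 4 \cdot 0 = 4 + 0 = 4$)
$O{\left(j \right)} = 4$
$\sqrt{94 + O{\left(23 \right)}} = \sqrt{94 + 4} = \sqrt{98} = 7 \sqrt{2}$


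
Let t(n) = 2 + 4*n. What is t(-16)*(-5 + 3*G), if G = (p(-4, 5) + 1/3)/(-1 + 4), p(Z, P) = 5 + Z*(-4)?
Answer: -3038/3 ≈ -1012.7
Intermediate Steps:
p(Z, P) = 5 - 4*Z
G = 64/9 (G = ((5 - 4*(-4)) + 1/3)/(-1 + 4) = ((5 + 16) + ⅓)/3 = (21 + ⅓)*(⅓) = (64/3)*(⅓) = 64/9 ≈ 7.1111)
t(-16)*(-5 + 3*G) = (2 + 4*(-16))*(-5 + 3*(64/9)) = (2 - 64)*(-5 + 64/3) = -62*49/3 = -3038/3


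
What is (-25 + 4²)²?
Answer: 81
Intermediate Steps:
(-25 + 4²)² = (-25 + 16)² = (-9)² = 81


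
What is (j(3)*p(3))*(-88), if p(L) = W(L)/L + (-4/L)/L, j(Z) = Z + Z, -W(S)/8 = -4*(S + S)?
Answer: -100672/3 ≈ -33557.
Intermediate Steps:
W(S) = 64*S (W(S) = -(-32)*(S + S) = -(-32)*2*S = -(-64)*S = 64*S)
j(Z) = 2*Z
p(L) = 64 - 4/L² (p(L) = (64*L)/L + (-4/L)/L = 64 - 4/L²)
(j(3)*p(3))*(-88) = ((2*3)*(64 - 4/3²))*(-88) = (6*(64 - 4*⅑))*(-88) = (6*(64 - 4/9))*(-88) = (6*(572/9))*(-88) = (1144/3)*(-88) = -100672/3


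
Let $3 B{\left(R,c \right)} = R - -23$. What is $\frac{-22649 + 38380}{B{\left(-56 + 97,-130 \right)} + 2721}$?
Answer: $\frac{47193}{8227} \approx 5.7364$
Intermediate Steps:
$B{\left(R,c \right)} = \frac{23}{3} + \frac{R}{3}$ ($B{\left(R,c \right)} = \frac{R - -23}{3} = \frac{R + 23}{3} = \frac{23 + R}{3} = \frac{23}{3} + \frac{R}{3}$)
$\frac{-22649 + 38380}{B{\left(-56 + 97,-130 \right)} + 2721} = \frac{-22649 + 38380}{\left(\frac{23}{3} + \frac{-56 + 97}{3}\right) + 2721} = \frac{15731}{\left(\frac{23}{3} + \frac{1}{3} \cdot 41\right) + 2721} = \frac{15731}{\left(\frac{23}{3} + \frac{41}{3}\right) + 2721} = \frac{15731}{\frac{64}{3} + 2721} = \frac{15731}{\frac{8227}{3}} = 15731 \cdot \frac{3}{8227} = \frac{47193}{8227}$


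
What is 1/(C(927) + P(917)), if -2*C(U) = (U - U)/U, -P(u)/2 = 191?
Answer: -1/382 ≈ -0.0026178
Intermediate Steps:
P(u) = -382 (P(u) = -2*191 = -382)
C(U) = 0 (C(U) = -(U - U)/(2*U) = -0/U = -1/2*0 = 0)
1/(C(927) + P(917)) = 1/(0 - 382) = 1/(-382) = -1/382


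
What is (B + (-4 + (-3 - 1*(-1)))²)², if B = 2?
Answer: 1444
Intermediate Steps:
(B + (-4 + (-3 - 1*(-1)))²)² = (2 + (-4 + (-3 - 1*(-1)))²)² = (2 + (-4 + (-3 + 1))²)² = (2 + (-4 - 2)²)² = (2 + (-6)²)² = (2 + 36)² = 38² = 1444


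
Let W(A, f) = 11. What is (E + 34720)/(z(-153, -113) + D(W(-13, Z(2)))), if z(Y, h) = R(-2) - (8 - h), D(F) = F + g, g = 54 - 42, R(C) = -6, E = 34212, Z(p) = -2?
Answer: -17233/26 ≈ -662.81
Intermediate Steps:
g = 12
D(F) = 12 + F (D(F) = F + 12 = 12 + F)
z(Y, h) = -14 + h (z(Y, h) = -6 - (8 - h) = -6 + (-8 + h) = -14 + h)
(E + 34720)/(z(-153, -113) + D(W(-13, Z(2)))) = (34212 + 34720)/((-14 - 113) + (12 + 11)) = 68932/(-127 + 23) = 68932/(-104) = 68932*(-1/104) = -17233/26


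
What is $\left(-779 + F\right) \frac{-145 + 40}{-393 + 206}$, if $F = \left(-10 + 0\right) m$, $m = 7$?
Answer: $- \frac{89145}{187} \approx -476.71$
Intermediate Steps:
$F = -70$ ($F = \left(-10 + 0\right) 7 = \left(-10\right) 7 = -70$)
$\left(-779 + F\right) \frac{-145 + 40}{-393 + 206} = \left(-779 - 70\right) \frac{-145 + 40}{-393 + 206} = - 849 \left(- \frac{105}{-187}\right) = - 849 \left(\left(-105\right) \left(- \frac{1}{187}\right)\right) = \left(-849\right) \frac{105}{187} = - \frac{89145}{187}$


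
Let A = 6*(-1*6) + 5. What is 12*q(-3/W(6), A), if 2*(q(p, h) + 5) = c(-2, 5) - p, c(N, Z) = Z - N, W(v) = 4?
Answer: -27/2 ≈ -13.500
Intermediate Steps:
A = -31 (A = 6*(-6) + 5 = -36 + 5 = -31)
q(p, h) = -3/2 - p/2 (q(p, h) = -5 + ((5 - 1*(-2)) - p)/2 = -5 + ((5 + 2) - p)/2 = -5 + (7 - p)/2 = -5 + (7/2 - p/2) = -3/2 - p/2)
12*q(-3/W(6), A) = 12*(-3/2 - (-3)/(2*4)) = 12*(-3/2 - ½*(-¾)) = 12*(-3/2 + 3/8) = 12*(-9/8) = -27/2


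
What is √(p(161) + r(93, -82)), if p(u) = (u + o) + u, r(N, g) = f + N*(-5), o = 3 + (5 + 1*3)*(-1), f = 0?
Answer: 2*I*√37 ≈ 12.166*I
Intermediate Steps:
o = -5 (o = 3 + (5 + 3)*(-1) = 3 + 8*(-1) = 3 - 8 = -5)
r(N, g) = -5*N (r(N, g) = 0 + N*(-5) = 0 - 5*N = -5*N)
p(u) = -5 + 2*u (p(u) = (u - 5) + u = (-5 + u) + u = -5 + 2*u)
√(p(161) + r(93, -82)) = √((-5 + 2*161) - 5*93) = √((-5 + 322) - 465) = √(317 - 465) = √(-148) = 2*I*√37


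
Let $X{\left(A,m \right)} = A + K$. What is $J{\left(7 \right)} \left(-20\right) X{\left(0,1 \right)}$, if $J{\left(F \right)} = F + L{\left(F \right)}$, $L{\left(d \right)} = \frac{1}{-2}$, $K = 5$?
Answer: $-650$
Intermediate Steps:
$L{\left(d \right)} = - \frac{1}{2}$
$J{\left(F \right)} = - \frac{1}{2} + F$ ($J{\left(F \right)} = F - \frac{1}{2} = - \frac{1}{2} + F$)
$X{\left(A,m \right)} = 5 + A$ ($X{\left(A,m \right)} = A + 5 = 5 + A$)
$J{\left(7 \right)} \left(-20\right) X{\left(0,1 \right)} = \left(- \frac{1}{2} + 7\right) \left(-20\right) \left(5 + 0\right) = \frac{13}{2} \left(-20\right) 5 = \left(-130\right) 5 = -650$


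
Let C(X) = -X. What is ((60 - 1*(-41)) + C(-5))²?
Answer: 11236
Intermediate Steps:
((60 - 1*(-41)) + C(-5))² = ((60 - 1*(-41)) - 1*(-5))² = ((60 + 41) + 5)² = (101 + 5)² = 106² = 11236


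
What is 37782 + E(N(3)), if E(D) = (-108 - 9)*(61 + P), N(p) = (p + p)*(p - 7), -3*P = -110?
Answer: 26355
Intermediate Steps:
P = 110/3 (P = -1/3*(-110) = 110/3 ≈ 36.667)
N(p) = 2*p*(-7 + p) (N(p) = (2*p)*(-7 + p) = 2*p*(-7 + p))
E(D) = -11427 (E(D) = (-108 - 9)*(61 + 110/3) = -117*293/3 = -11427)
37782 + E(N(3)) = 37782 - 11427 = 26355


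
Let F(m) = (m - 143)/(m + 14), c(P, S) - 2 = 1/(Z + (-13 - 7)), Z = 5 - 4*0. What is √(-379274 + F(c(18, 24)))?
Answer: 11*I*√179049718/239 ≈ 615.86*I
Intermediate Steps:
Z = 5 (Z = 5 + 0 = 5)
c(P, S) = 29/15 (c(P, S) = 2 + 1/(5 + (-13 - 7)) = 2 + 1/(5 - 20) = 2 + 1/(-15) = 2 - 1/15 = 29/15)
F(m) = (-143 + m)/(14 + m)
√(-379274 + F(c(18, 24))) = √(-379274 + (-143 + 29/15)/(14 + 29/15)) = √(-379274 - 2116/15/(239/15)) = √(-379274 + (15/239)*(-2116/15)) = √(-379274 - 2116/239) = √(-90648602/239) = 11*I*√179049718/239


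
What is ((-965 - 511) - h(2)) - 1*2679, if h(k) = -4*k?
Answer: -4147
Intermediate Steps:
((-965 - 511) - h(2)) - 1*2679 = ((-965 - 511) - (-4)*2) - 1*2679 = (-1476 - 1*(-8)) - 2679 = (-1476 + 8) - 2679 = -1468 - 2679 = -4147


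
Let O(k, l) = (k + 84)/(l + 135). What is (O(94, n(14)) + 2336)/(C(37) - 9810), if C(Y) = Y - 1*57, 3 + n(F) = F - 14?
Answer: -30853/129756 ≈ -0.23778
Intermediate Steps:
n(F) = -17 + F (n(F) = -3 + (F - 14) = -3 + (-14 + F) = -17 + F)
C(Y) = -57 + Y (C(Y) = Y - 57 = -57 + Y)
O(k, l) = (84 + k)/(135 + l)
(O(94, n(14)) + 2336)/(C(37) - 9810) = ((84 + 94)/(135 + (-17 + 14)) + 2336)/((-57 + 37) - 9810) = (178/(135 - 3) + 2336)/(-20 - 9810) = (178/132 + 2336)/(-9830) = ((1/132)*178 + 2336)*(-1/9830) = (89/66 + 2336)*(-1/9830) = (154265/66)*(-1/9830) = -30853/129756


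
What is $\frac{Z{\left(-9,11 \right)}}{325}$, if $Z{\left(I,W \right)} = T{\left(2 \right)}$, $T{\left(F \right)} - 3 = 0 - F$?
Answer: $\frac{1}{325} \approx 0.0030769$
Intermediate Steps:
$T{\left(F \right)} = 3 - F$ ($T{\left(F \right)} = 3 + \left(0 - F\right) = 3 - F$)
$Z{\left(I,W \right)} = 1$ ($Z{\left(I,W \right)} = 3 - 2 = 1$)
$\frac{Z{\left(-9,11 \right)}}{325} = 1 \cdot \frac{1}{325} = \frac{1}{325}$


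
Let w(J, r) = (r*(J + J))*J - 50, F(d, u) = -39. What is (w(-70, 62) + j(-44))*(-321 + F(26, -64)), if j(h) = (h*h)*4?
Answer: -221505840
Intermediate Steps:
j(h) = 4*h² (j(h) = h²*4 = 4*h²)
w(J, r) = -50 + 2*r*J² (w(J, r) = (r*(2*J))*J - 50 = (2*J*r)*J - 50 = 2*r*J² - 50 = -50 + 2*r*J²)
(w(-70, 62) + j(-44))*(-321 + F(26, -64)) = ((-50 + 2*62*(-70)²) + 4*(-44)²)*(-321 - 39) = ((-50 + 2*62*4900) + 4*1936)*(-360) = ((-50 + 607600) + 7744)*(-360) = (607550 + 7744)*(-360) = 615294*(-360) = -221505840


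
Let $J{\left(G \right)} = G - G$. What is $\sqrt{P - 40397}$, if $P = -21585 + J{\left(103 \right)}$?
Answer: $i \sqrt{61982} \approx 248.96 i$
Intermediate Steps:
$J{\left(G \right)} = 0$
$P = -21585$ ($P = -21585 + 0 = -21585$)
$\sqrt{P - 40397} = \sqrt{-21585 - 40397} = \sqrt{-61982} = i \sqrt{61982}$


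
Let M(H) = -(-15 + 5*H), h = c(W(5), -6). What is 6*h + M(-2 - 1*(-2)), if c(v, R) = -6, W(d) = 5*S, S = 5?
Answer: -21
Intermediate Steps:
W(d) = 25 (W(d) = 5*5 = 25)
h = -6
M(H) = 15 - 5*H (M(H) = -(-15 + 5*H) = -5*(-3 + H) = 15 - 5*H)
6*h + M(-2 - 1*(-2)) = 6*(-6) + (15 - 5*(-2 - 1*(-2))) = -36 + (15 - 5*(-2 + 2)) = -36 + (15 - 5*0) = -36 + (15 + 0) = -36 + 15 = -21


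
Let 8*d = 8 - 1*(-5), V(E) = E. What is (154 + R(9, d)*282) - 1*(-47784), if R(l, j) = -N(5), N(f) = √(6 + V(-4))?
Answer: 47938 - 282*√2 ≈ 47539.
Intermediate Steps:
d = 13/8 (d = (8 - 1*(-5))/8 = (8 + 5)/8 = (⅛)*13 = 13/8 ≈ 1.6250)
N(f) = √2 (N(f) = √(6 - 4) = √2)
R(l, j) = -√2
(154 + R(9, d)*282) - 1*(-47784) = (154 - √2*282) - 1*(-47784) = (154 - 282*√2) + 47784 = 47938 - 282*√2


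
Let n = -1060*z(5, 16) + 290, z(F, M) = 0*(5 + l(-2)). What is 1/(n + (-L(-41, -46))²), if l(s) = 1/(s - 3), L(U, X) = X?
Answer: 1/2406 ≈ 0.00041563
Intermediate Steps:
l(s) = 1/(-3 + s)
z(F, M) = 0 (z(F, M) = 0*(5 + 1/(-3 - 2)) = 0*(5 + 1/(-5)) = 0*(5 - ⅕) = 0*(24/5) = 0)
n = 290 (n = -1060*0 + 290 = 0 + 290 = 290)
1/(n + (-L(-41, -46))²) = 1/(290 + (-1*(-46))²) = 1/(290 + 46²) = 1/(290 + 2116) = 1/2406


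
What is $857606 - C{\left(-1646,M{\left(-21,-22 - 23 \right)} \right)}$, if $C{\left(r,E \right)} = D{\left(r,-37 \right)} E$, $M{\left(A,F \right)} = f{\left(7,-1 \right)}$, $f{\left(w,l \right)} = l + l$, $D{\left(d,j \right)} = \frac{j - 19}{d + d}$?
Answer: $\frac{705809766}{823} \approx 8.5761 \cdot 10^{5}$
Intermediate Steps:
$D{\left(d,j \right)} = \frac{-19 + j}{2 d}$
$f{\left(w,l \right)} = 2 l$
$M{\left(A,F \right)} = -2$ ($M{\left(A,F \right)} = 2 \left(-1\right) = -2$)
$C{\left(r,E \right)} = - \frac{28 E}{r}$ ($C{\left(r,E \right)} = \frac{-19 - 37}{2 r} E = \frac{1}{2} \frac{1}{r} \left(-56\right) E = - \frac{28}{r} E = - \frac{28 E}{r}$)
$857606 - C{\left(-1646,M{\left(-21,-22 - 23 \right)} \right)} = 857606 - \left(-28\right) \left(-2\right) \frac{1}{-1646} = 857606 - \left(-28\right) \left(-2\right) \left(- \frac{1}{1646}\right) = 857606 - - \frac{28}{823} = 857606 + \frac{28}{823} = \frac{705809766}{823}$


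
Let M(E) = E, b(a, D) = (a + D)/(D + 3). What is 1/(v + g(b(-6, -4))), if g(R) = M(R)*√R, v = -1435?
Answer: -287/411645 - 2*√10/411645 ≈ -0.00071257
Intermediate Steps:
b(a, D) = (D + a)/(3 + D)
g(R) = R^(3/2) (g(R) = R*√R = R^(3/2))
1/(v + g(b(-6, -4))) = 1/(-1435 + ((-4 - 6)/(3 - 4))^(3/2)) = 1/(-1435 + (-10/(-1))^(3/2)) = 1/(-1435 + (-1*(-10))^(3/2)) = 1/(-1435 + 10^(3/2)) = 1/(-1435 + 10*√10)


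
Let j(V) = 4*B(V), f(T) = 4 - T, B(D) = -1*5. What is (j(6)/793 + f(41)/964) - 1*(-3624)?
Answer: 2770325427/764452 ≈ 3623.9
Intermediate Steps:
B(D) = -5
j(V) = -20 (j(V) = 4*(-5) = -20)
(j(6)/793 + f(41)/964) - 1*(-3624) = (-20/793 + (4 - 1*41)/964) - 1*(-3624) = (-20*1/793 + (4 - 41)*(1/964)) + 3624 = (-20/793 - 37*1/964) + 3624 = (-20/793 - 37/964) + 3624 = -48621/764452 + 3624 = 2770325427/764452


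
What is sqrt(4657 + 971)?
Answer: 2*sqrt(1407) ≈ 75.020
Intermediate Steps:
sqrt(4657 + 971) = sqrt(5628) = 2*sqrt(1407)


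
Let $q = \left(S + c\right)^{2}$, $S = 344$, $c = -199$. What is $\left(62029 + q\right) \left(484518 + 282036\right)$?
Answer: $63665375916$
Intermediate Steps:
$q = 21025$ ($q = \left(344 - 199\right)^{2} = 145^{2} = 21025$)
$\left(62029 + q\right) \left(484518 + 282036\right) = \left(62029 + 21025\right) \left(484518 + 282036\right) = 83054 \cdot 766554 = 63665375916$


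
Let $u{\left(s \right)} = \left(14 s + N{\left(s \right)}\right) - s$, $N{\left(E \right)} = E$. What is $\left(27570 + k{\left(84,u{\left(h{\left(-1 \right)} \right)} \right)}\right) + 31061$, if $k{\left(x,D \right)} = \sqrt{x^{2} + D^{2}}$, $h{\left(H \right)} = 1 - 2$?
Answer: $58631 + 14 \sqrt{37} \approx 58716.0$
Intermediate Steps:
$h{\left(H \right)} = -1$
$u{\left(s \right)} = 14 s$ ($u{\left(s \right)} = \left(14 s + s\right) - s = 15 s - s = 14 s$)
$k{\left(x,D \right)} = \sqrt{D^{2} + x^{2}}$
$\left(27570 + k{\left(84,u{\left(h{\left(-1 \right)} \right)} \right)}\right) + 31061 = \left(27570 + \sqrt{\left(14 \left(-1\right)\right)^{2} + 84^{2}}\right) + 31061 = \left(27570 + \sqrt{\left(-14\right)^{2} + 7056}\right) + 31061 = \left(27570 + \sqrt{196 + 7056}\right) + 31061 = \left(27570 + \sqrt{7252}\right) + 31061 = \left(27570 + 14 \sqrt{37}\right) + 31061 = 58631 + 14 \sqrt{37}$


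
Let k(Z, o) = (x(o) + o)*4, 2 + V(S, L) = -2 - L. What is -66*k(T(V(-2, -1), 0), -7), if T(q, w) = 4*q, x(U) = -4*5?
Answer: 7128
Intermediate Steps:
V(S, L) = -4 - L (V(S, L) = -2 + (-2 - L) = -4 - L)
x(U) = -20
k(Z, o) = -80 + 4*o (k(Z, o) = (-20 + o)*4 = -80 + 4*o)
-66*k(T(V(-2, -1), 0), -7) = -66*(-80 + 4*(-7)) = -66*(-80 - 28) = -66*(-108) = 7128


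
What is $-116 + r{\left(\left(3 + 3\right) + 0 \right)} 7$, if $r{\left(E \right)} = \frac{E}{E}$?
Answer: $-109$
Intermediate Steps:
$r{\left(E \right)} = 1$
$-116 + r{\left(\left(3 + 3\right) + 0 \right)} 7 = -116 + 1 \cdot 7 = -116 + 7 = -109$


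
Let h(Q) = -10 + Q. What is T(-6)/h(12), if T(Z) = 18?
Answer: 9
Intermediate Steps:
T(-6)/h(12) = 18/(-10 + 12) = 18/2 = 18*(½) = 9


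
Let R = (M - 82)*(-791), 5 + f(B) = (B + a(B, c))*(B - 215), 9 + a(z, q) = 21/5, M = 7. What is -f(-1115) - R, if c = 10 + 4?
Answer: -1548654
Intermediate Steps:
c = 14
a(z, q) = -24/5 (a(z, q) = -9 + 21/5 = -24/5)
f(B) = -5 + (-215 + B)*(-24/5 + B) (f(B) = -5 + (B - 24/5)*(B - 215) = -5 + (-24/5 + B)*(-215 + B) = -5 + (-215 + B)*(-24/5 + B))
R = 59325 (R = (7 - 82)*(-791) = -75*(-791) = 59325)
-f(-1115) - R = -(1027 + (-1115)**2 - 1099/5*(-1115)) - 1*59325 = -(1027 + 1243225 + 245077) - 59325 = -1*1489329 - 59325 = -1489329 - 59325 = -1548654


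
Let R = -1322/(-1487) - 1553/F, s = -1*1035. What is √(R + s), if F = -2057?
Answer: 10*I*√799015320451/278069 ≈ 32.146*I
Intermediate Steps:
s = -1035
R = 5028665/3058759 (R = -1322/(-1487) - 1553/(-2057) = -1322*(-1/1487) - 1553*(-1/2057) = 1322/1487 + 1553/2057 = 5028665/3058759 ≈ 1.6440)
√(R + s) = √(5028665/3058759 - 1035) = √(-3160786900/3058759) = 10*I*√799015320451/278069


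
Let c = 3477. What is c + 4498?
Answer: 7975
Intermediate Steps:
c + 4498 = 3477 + 4498 = 7975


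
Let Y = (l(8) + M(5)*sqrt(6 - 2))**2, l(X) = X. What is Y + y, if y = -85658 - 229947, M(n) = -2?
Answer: -315589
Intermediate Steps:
y = -315605
Y = 16 (Y = (8 - 2*sqrt(6 - 2))**2 = (8 - 2*sqrt(4))**2 = (8 - 2*2)**2 = (8 - 4)**2 = 4**2 = 16)
Y + y = 16 - 315605 = -315589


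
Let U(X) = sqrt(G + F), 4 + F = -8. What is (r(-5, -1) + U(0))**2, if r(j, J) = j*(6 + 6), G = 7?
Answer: (60 - I*sqrt(5))**2 ≈ 3595.0 - 268.33*I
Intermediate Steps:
F = -12 (F = -4 - 8 = -12)
r(j, J) = 12*j (r(j, J) = j*12 = 12*j)
U(X) = I*sqrt(5) (U(X) = sqrt(7 - 12) = sqrt(-5) = I*sqrt(5))
(r(-5, -1) + U(0))**2 = (12*(-5) + I*sqrt(5))**2 = (-60 + I*sqrt(5))**2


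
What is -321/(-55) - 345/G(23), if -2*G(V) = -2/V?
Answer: -436104/55 ≈ -7929.2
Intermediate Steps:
G(V) = 1/V (G(V) = -(-1)/V = 1/V)
-321/(-55) - 345/G(23) = -321/(-55) - 345/(1/23) = -321*(-1/55) - 345/1/23 = 321/55 - 345*23 = 321/55 - 7935 = -436104/55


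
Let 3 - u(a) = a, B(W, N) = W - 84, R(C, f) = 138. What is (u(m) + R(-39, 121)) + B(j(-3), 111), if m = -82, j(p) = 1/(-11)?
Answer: 1528/11 ≈ 138.91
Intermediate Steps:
j(p) = -1/11
B(W, N) = -84 + W
u(a) = 3 - a
(u(m) + R(-39, 121)) + B(j(-3), 111) = ((3 - 1*(-82)) + 138) + (-84 - 1/11) = ((3 + 82) + 138) - 925/11 = (85 + 138) - 925/11 = 223 - 925/11 = 1528/11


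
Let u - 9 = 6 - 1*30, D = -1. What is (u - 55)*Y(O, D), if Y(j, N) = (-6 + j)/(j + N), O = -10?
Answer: -1120/11 ≈ -101.82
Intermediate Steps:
Y(j, N) = (-6 + j)/(N + j)
u = -15 (u = 9 + (6 - 1*30) = 9 + (6 - 30) = 9 - 24 = -15)
(u - 55)*Y(O, D) = (-15 - 55)*((-6 - 10)/(-1 - 10)) = -70*(-16)/(-11) = -(-70)*(-16)/11 = -70*16/11 = -1120/11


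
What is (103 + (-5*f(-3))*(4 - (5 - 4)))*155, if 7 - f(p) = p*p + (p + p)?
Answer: 6665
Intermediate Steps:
f(p) = 7 - p² - 2*p (f(p) = 7 - (p*p + (p + p)) = 7 - (p² + 2*p) = 7 + (-p² - 2*p) = 7 - p² - 2*p)
(103 + (-5*f(-3))*(4 - (5 - 4)))*155 = (103 + (-5*(7 - 1*(-3)² - 2*(-3)))*(4 - (5 - 4)))*155 = (103 + (-5*(7 - 1*9 + 6))*(4 - 1*1))*155 = (103 + (-5*(7 - 9 + 6))*(4 - 1))*155 = (103 - 5*4*3)*155 = (103 - 20*3)*155 = (103 - 60)*155 = 43*155 = 6665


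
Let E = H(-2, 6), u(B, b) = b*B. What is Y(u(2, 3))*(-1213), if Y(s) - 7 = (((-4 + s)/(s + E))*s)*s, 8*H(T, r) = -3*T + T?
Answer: -285055/13 ≈ -21927.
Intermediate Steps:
u(B, b) = B*b
H(T, r) = -T/4 (H(T, r) = (-3*T + T)/8 = (-2*T)/8 = -T/4)
E = ½ (E = -¼*(-2) = ½ ≈ 0.50000)
Y(s) = 7 + s²*(-4 + s)/(½ + s) (Y(s) = 7 + (((-4 + s)/(s + ½))*s)*s = 7 + (((-4 + s)/(½ + s))*s)*s = 7 + (s*(-4 + s)/(½ + s))*s = 7 + s²*(-4 + s)/(½ + s))
Y(u(2, 3))*(-1213) = ((7 - 8*(2*3)² + 2*(2*3)³ + 14*(2*3))/(1 + 2*(2*3)))*(-1213) = ((7 - 8*6² + 2*6³ + 14*6)/(1 + 2*6))*(-1213) = ((7 - 8*36 + 2*216 + 84)/(1 + 12))*(-1213) = ((7 - 288 + 432 + 84)/13)*(-1213) = ((1/13)*235)*(-1213) = (235/13)*(-1213) = -285055/13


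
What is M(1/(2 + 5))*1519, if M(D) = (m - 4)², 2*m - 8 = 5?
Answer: 37975/4 ≈ 9493.8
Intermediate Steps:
m = 13/2 (m = 4 + (½)*5 = 4 + 5/2 = 13/2 ≈ 6.5000)
M(D) = 25/4 (M(D) = (13/2 - 4)² = (5/2)² = 25/4)
M(1/(2 + 5))*1519 = (25/4)*1519 = 37975/4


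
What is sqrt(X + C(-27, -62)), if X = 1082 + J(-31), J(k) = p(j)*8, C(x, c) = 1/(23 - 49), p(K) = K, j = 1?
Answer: sqrt(736814)/26 ≈ 33.015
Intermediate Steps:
C(x, c) = -1/26 (C(x, c) = 1/(-26) = -1/26)
J(k) = 8 (J(k) = 1*8 = 8)
X = 1090 (X = 1082 + 8 = 1090)
sqrt(X + C(-27, -62)) = sqrt(1090 - 1/26) = sqrt(28339/26) = sqrt(736814)/26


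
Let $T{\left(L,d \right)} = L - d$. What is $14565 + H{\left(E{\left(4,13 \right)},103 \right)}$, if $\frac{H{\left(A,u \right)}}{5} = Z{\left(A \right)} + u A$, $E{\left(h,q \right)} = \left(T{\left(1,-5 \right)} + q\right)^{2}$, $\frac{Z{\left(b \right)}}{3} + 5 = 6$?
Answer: $200495$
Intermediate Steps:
$Z{\left(b \right)} = 3$ ($Z{\left(b \right)} = -15 + 3 \cdot 6 = -15 + 18 = 3$)
$E{\left(h,q \right)} = \left(6 + q\right)^{2}$ ($E{\left(h,q \right)} = \left(\left(1 - -5\right) + q\right)^{2} = \left(\left(1 + 5\right) + q\right)^{2} = \left(6 + q\right)^{2}$)
$H{\left(A,u \right)} = 15 + 5 A u$ ($H{\left(A,u \right)} = 5 \left(3 + u A\right) = 5 \left(3 + A u\right) = 15 + 5 A u$)
$14565 + H{\left(E{\left(4,13 \right)},103 \right)} = 14565 + \left(15 + 5 \left(6 + 13\right)^{2} \cdot 103\right) = 14565 + \left(15 + 5 \cdot 19^{2} \cdot 103\right) = 14565 + \left(15 + 5 \cdot 361 \cdot 103\right) = 14565 + \left(15 + 185915\right) = 14565 + 185930 = 200495$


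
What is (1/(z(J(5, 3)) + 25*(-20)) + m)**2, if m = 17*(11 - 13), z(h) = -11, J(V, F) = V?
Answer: 301890625/261121 ≈ 1156.1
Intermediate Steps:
m = -34 (m = 17*(-2) = -34)
(1/(z(J(5, 3)) + 25*(-20)) + m)**2 = (1/(-11 + 25*(-20)) - 34)**2 = (1/(-11 - 500) - 34)**2 = (1/(-511) - 34)**2 = (-1/511 - 34)**2 = (-17375/511)**2 = 301890625/261121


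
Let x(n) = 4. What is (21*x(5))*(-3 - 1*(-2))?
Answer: -84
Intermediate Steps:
(21*x(5))*(-3 - 1*(-2)) = (21*4)*(-3 - 1*(-2)) = 84*(-3 + 2) = 84*(-1) = -84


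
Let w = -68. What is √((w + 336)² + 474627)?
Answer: √546451 ≈ 739.22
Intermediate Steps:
√((w + 336)² + 474627) = √((-68 + 336)² + 474627) = √(268² + 474627) = √(71824 + 474627) = √546451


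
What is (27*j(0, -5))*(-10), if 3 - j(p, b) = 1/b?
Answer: -864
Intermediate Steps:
j(p, b) = 3 - 1/b
(27*j(0, -5))*(-10) = (27*(3 - 1/(-5)))*(-10) = (27*(3 - 1*(-⅕)))*(-10) = (27*(3 + ⅕))*(-10) = (27*(16/5))*(-10) = (432/5)*(-10) = -864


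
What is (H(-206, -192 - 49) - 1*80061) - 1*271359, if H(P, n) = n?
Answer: -351661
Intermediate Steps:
(H(-206, -192 - 49) - 1*80061) - 1*271359 = ((-192 - 49) - 1*80061) - 1*271359 = (-241 - 80061) - 271359 = -80302 - 271359 = -351661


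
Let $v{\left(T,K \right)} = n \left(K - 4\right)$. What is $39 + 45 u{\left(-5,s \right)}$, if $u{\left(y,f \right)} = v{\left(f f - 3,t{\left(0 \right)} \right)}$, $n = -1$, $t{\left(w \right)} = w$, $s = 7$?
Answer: $219$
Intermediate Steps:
$v{\left(T,K \right)} = 4 - K$ ($v{\left(T,K \right)} = - (K - 4) = - (-4 + K) = 4 - K$)
$u{\left(y,f \right)} = 4$ ($u{\left(y,f \right)} = 4 - 0 = 4 + 0 = 4$)
$39 + 45 u{\left(-5,s \right)} = 39 + 45 \cdot 4 = 39 + 180 = 219$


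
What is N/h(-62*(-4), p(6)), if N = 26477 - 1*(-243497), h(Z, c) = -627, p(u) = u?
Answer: -269974/627 ≈ -430.58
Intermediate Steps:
N = 269974 (N = 26477 + 243497 = 269974)
N/h(-62*(-4), p(6)) = 269974/(-627) = 269974*(-1/627) = -269974/627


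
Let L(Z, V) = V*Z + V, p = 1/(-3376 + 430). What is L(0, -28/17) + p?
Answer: -82505/50082 ≈ -1.6474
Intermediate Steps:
p = -1/2946 (p = 1/(-2946) = -1/2946 ≈ -0.00033944)
L(Z, V) = V + V*Z
L(0, -28/17) + p = (-28/17)*(1 + 0) - 1/2946 = -28*1/17*1 - 1/2946 = -28/17*1 - 1/2946 = -28/17 - 1/2946 = -82505/50082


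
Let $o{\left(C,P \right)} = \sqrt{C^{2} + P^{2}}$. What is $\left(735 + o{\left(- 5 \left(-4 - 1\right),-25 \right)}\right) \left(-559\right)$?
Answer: $-410865 - 13975 \sqrt{2} \approx -4.3063 \cdot 10^{5}$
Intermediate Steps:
$\left(735 + o{\left(- 5 \left(-4 - 1\right),-25 \right)}\right) \left(-559\right) = \left(735 + \sqrt{\left(- 5 \left(-4 - 1\right)\right)^{2} + \left(-25\right)^{2}}\right) \left(-559\right) = \left(735 + \sqrt{\left(\left(-5\right) \left(-5\right)\right)^{2} + 625}\right) \left(-559\right) = \left(735 + \sqrt{25^{2} + 625}\right) \left(-559\right) = \left(735 + \sqrt{625 + 625}\right) \left(-559\right) = \left(735 + \sqrt{1250}\right) \left(-559\right) = \left(735 + 25 \sqrt{2}\right) \left(-559\right) = -410865 - 13975 \sqrt{2}$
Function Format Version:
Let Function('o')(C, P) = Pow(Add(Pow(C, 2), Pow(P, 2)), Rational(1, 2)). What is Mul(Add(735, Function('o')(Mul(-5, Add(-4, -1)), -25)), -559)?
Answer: Add(-410865, Mul(-13975, Pow(2, Rational(1, 2)))) ≈ -4.3063e+5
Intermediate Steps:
Mul(Add(735, Function('o')(Mul(-5, Add(-4, -1)), -25)), -559) = Mul(Add(735, Pow(Add(Pow(Mul(-5, Add(-4, -1)), 2), Pow(-25, 2)), Rational(1, 2))), -559) = Mul(Add(735, Pow(Add(Pow(Mul(-5, -5), 2), 625), Rational(1, 2))), -559) = Mul(Add(735, Pow(Add(Pow(25, 2), 625), Rational(1, 2))), -559) = Mul(Add(735, Pow(Add(625, 625), Rational(1, 2))), -559) = Mul(Add(735, Pow(1250, Rational(1, 2))), -559) = Mul(Add(735, Mul(25, Pow(2, Rational(1, 2)))), -559) = Add(-410865, Mul(-13975, Pow(2, Rational(1, 2))))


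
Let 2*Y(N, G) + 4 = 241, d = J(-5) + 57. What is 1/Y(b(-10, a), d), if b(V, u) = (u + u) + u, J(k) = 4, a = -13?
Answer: 2/237 ≈ 0.0084388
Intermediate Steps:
d = 61 (d = 4 + 57 = 61)
b(V, u) = 3*u (b(V, u) = 2*u + u = 3*u)
Y(N, G) = 237/2 (Y(N, G) = -2 + (1/2)*241 = -2 + 241/2 = 237/2)
1/Y(b(-10, a), d) = 1/(237/2) = 2/237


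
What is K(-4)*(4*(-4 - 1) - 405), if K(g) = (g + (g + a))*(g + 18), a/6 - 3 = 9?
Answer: -380800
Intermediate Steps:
a = 72 (a = 18 + 6*9 = 18 + 54 = 72)
K(g) = (18 + g)*(72 + 2*g) (K(g) = (g + (g + 72))*(g + 18) = (g + (72 + g))*(18 + g) = (72 + 2*g)*(18 + g) = (18 + g)*(72 + 2*g))
K(-4)*(4*(-4 - 1) - 405) = (1296 + 2*(-4)**2 + 108*(-4))*(4*(-4 - 1) - 405) = (1296 + 2*16 - 432)*(4*(-5) - 405) = (1296 + 32 - 432)*(-20 - 405) = 896*(-425) = -380800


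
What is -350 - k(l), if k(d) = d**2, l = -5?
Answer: -375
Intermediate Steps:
-350 - k(l) = -350 - 1*(-5)**2 = -350 - 1*25 = -350 - 25 = -375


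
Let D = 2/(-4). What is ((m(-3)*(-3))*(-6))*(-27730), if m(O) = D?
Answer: 249570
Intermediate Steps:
D = -½ (D = 2*(-¼) = -½ ≈ -0.50000)
m(O) = -½
((m(-3)*(-3))*(-6))*(-27730) = (-½*(-3)*(-6))*(-27730) = ((3/2)*(-6))*(-27730) = -9*(-27730) = 249570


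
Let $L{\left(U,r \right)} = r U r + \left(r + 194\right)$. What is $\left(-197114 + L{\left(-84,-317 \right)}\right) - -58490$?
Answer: $-8579823$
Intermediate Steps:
$L{\left(U,r \right)} = 194 + r + U r^{2}$ ($L{\left(U,r \right)} = U r r + \left(194 + r\right) = U r^{2} + \left(194 + r\right) = 194 + r + U r^{2}$)
$\left(-197114 + L{\left(-84,-317 \right)}\right) - -58490 = \left(-197114 - \left(123 + 8441076\right)\right) - -58490 = \left(-197114 - 8441199\right) + \left(-36208 + 94698\right) = \left(-197114 - 8441199\right) + 58490 = -8638313 + 58490 = -8579823$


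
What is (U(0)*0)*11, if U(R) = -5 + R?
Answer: 0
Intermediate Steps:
(U(0)*0)*11 = ((-5 + 0)*0)*11 = -5*0*11 = 0*11 = 0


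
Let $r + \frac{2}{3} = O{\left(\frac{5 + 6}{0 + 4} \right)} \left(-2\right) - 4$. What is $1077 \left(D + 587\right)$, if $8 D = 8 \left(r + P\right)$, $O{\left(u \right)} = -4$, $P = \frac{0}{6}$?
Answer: $635789$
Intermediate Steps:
$P = 0$ ($P = 0 \cdot \frac{1}{6} = 0$)
$r = \frac{10}{3}$ ($r = - \frac{2}{3} - -4 = - \frac{2}{3} + \left(8 - 4\right) = - \frac{2}{3} + 4 = \frac{10}{3} \approx 3.3333$)
$D = \frac{10}{3}$ ($D = \frac{8 \left(\frac{10}{3} + 0\right)}{8} = \frac{8 \cdot \frac{10}{3}}{8} = \frac{1}{8} \cdot \frac{80}{3} = \frac{10}{3} \approx 3.3333$)
$1077 \left(D + 587\right) = 1077 \left(\frac{10}{3} + 587\right) = 1077 \cdot \frac{1771}{3} = 635789$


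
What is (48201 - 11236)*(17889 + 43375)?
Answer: 2264623760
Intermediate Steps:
(48201 - 11236)*(17889 + 43375) = 36965*61264 = 2264623760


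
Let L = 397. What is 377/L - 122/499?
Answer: 139689/198103 ≈ 0.70513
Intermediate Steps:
377/L - 122/499 = 377/397 - 122/499 = 139689/198103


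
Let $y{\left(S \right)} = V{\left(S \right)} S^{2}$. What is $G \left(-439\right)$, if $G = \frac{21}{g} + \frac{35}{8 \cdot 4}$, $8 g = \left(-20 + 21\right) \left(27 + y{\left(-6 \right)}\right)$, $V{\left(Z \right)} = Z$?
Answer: $- \frac{25901}{288} \approx -89.934$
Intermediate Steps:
$y{\left(S \right)} = S^{3}$ ($y{\left(S \right)} = S S^{2} = S^{3}$)
$g = - \frac{189}{8}$ ($g = \frac{\left(-20 + 21\right) \left(27 + \left(-6\right)^{3}\right)}{8} = \frac{1 \left(27 - 216\right)}{8} = \frac{1 \left(-189\right)}{8} = \frac{1}{8} \left(-189\right) = - \frac{189}{8} \approx -23.625$)
$G = \frac{59}{288}$ ($G = \frac{21}{- \frac{189}{8}} + \frac{35}{8 \cdot 4} = 21 \left(- \frac{8}{189}\right) + \frac{35}{32} = - \frac{8}{9} + 35 \cdot \frac{1}{32} = - \frac{8}{9} + \frac{35}{32} = \frac{59}{288} \approx 0.20486$)
$G \left(-439\right) = \frac{59}{288} \left(-439\right) = - \frac{25901}{288}$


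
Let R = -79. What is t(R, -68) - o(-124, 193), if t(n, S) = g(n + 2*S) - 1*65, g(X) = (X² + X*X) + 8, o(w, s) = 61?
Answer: 92332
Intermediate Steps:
g(X) = 8 + 2*X² (g(X) = (X² + X²) + 8 = 2*X² + 8 = 8 + 2*X²)
t(n, S) = -57 + 2*(n + 2*S)² (t(n, S) = (8 + 2*(n + 2*S)²) - 1*65 = (8 + 2*(n + 2*S)²) - 65 = -57 + 2*(n + 2*S)²)
t(R, -68) - o(-124, 193) = (-57 + 2*(-79 + 2*(-68))²) - 1*61 = (-57 + 2*(-79 - 136)²) - 61 = (-57 + 2*(-215)²) - 61 = (-57 + 2*46225) - 61 = (-57 + 92450) - 61 = 92393 - 61 = 92332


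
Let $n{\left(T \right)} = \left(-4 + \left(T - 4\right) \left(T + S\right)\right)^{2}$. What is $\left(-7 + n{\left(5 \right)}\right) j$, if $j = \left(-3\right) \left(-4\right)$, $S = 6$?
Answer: $504$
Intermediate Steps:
$j = 12$
$n{\left(T \right)} = \left(-4 + \left(-4 + T\right) \left(6 + T\right)\right)^{2}$ ($n{\left(T \right)} = \left(-4 + \left(T - 4\right) \left(T + 6\right)\right)^{2} = \left(-4 + \left(-4 + T\right) \left(6 + T\right)\right)^{2}$)
$\left(-7 + n{\left(5 \right)}\right) j = \left(-7 + \left(-28 + 5^{2} + 2 \cdot 5\right)^{2}\right) 12 = \left(-7 + \left(-28 + 25 + 10\right)^{2}\right) 12 = \left(-7 + 7^{2}\right) 12 = \left(-7 + 49\right) 12 = 42 \cdot 12 = 504$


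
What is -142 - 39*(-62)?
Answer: 2276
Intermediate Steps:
-142 - 39*(-62) = -142 + 2418 = 2276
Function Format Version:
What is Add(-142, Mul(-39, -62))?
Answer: 2276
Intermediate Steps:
Add(-142, Mul(-39, -62)) = Add(-142, 2418) = 2276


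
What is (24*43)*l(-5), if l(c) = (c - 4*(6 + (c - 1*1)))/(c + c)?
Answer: 516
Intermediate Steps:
l(c) = (-20 - 3*c)/(2*c) (l(c) = (c - 4*(6 + (c - 1)))/((2*c)) = (c - 4*(6 + (-1 + c)))*(1/(2*c)) = (c - 4*(5 + c))*(1/(2*c)) = (c + (-20 - 4*c))*(1/(2*c)) = (-20 - 3*c)*(1/(2*c)) = (-20 - 3*c)/(2*c))
(24*43)*l(-5) = (24*43)*(-3/2 - 10/(-5)) = 1032*(-3/2 - 10*(-1/5)) = 1032*(-3/2 + 2) = 1032*(1/2) = 516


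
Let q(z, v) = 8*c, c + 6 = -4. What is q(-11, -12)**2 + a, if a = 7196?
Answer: 13596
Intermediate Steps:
c = -10 (c = -6 - 4 = -10)
q(z, v) = -80 (q(z, v) = 8*(-10) = -80)
q(-11, -12)**2 + a = (-80)**2 + 7196 = 6400 + 7196 = 13596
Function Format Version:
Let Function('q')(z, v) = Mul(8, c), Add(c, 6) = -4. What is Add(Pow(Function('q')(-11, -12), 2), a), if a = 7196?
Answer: 13596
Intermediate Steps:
c = -10 (c = Add(-6, -4) = -10)
Function('q')(z, v) = -80 (Function('q')(z, v) = Mul(8, -10) = -80)
Add(Pow(Function('q')(-11, -12), 2), a) = Add(Pow(-80, 2), 7196) = Add(6400, 7196) = 13596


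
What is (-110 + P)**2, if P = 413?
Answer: 91809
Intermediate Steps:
(-110 + P)**2 = (-110 + 413)**2 = 303**2 = 91809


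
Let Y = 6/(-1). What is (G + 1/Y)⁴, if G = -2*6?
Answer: 28398241/1296 ≈ 21912.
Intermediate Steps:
Y = -6 (Y = 6*(-1) = -6)
G = -12
(G + 1/Y)⁴ = (-12 + 1/(-6))⁴ = (-12 - ⅙)⁴ = (-73/6)⁴ = 28398241/1296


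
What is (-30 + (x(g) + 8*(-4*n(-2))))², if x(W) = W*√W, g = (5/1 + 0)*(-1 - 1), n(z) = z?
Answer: 156 - 680*I*√10 ≈ 156.0 - 2150.3*I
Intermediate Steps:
g = -10 (g = (5*1 + 0)*(-2) = (5 + 0)*(-2) = 5*(-2) = -10)
x(W) = W^(3/2)
(-30 + (x(g) + 8*(-4*n(-2))))² = (-30 + ((-10)^(3/2) + 8*(-4*(-2))))² = (-30 + (-10*I*√10 + 8*8))² = (-30 + (-10*I*√10 + 64))² = (-30 + (64 - 10*I*√10))² = (34 - 10*I*√10)²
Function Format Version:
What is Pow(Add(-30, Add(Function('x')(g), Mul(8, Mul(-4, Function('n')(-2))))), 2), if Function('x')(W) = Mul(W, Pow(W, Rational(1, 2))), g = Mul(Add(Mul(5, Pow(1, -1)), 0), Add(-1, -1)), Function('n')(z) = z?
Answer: Add(156, Mul(-680, I, Pow(10, Rational(1, 2)))) ≈ Add(156.00, Mul(-2150.3, I))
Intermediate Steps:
g = -10 (g = Mul(Add(Mul(5, 1), 0), -2) = Mul(Add(5, 0), -2) = Mul(5, -2) = -10)
Function('x')(W) = Pow(W, Rational(3, 2))
Pow(Add(-30, Add(Function('x')(g), Mul(8, Mul(-4, Function('n')(-2))))), 2) = Pow(Add(-30, Add(Pow(-10, Rational(3, 2)), Mul(8, Mul(-4, -2)))), 2) = Pow(Add(-30, Add(Mul(-10, I, Pow(10, Rational(1, 2))), Mul(8, 8))), 2) = Pow(Add(-30, Add(Mul(-10, I, Pow(10, Rational(1, 2))), 64)), 2) = Pow(Add(-30, Add(64, Mul(-10, I, Pow(10, Rational(1, 2))))), 2) = Pow(Add(34, Mul(-10, I, Pow(10, Rational(1, 2)))), 2)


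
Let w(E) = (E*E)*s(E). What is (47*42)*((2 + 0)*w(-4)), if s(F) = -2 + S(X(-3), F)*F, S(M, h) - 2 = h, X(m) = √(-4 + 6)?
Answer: 379008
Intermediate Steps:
X(m) = √2
S(M, h) = 2 + h
s(F) = -2 + F*(2 + F) (s(F) = -2 + (2 + F)*F = -2 + F*(2 + F))
w(E) = E²*(-2 + E*(2 + E)) (w(E) = (E*E)*(-2 + E*(2 + E)) = E²*(-2 + E*(2 + E)))
(47*42)*((2 + 0)*w(-4)) = (47*42)*((2 + 0)*((-4)²*(-2 - 4*(2 - 4)))) = 1974*(2*(16*(-2 - 4*(-2)))) = 1974*(2*(16*(-2 + 8))) = 1974*(2*(16*6)) = 1974*(2*96) = 1974*192 = 379008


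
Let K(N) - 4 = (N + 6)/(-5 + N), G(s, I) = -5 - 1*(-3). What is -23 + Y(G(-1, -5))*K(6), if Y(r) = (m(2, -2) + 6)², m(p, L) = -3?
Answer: 121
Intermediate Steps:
G(s, I) = -2 (G(s, I) = -5 + 3 = -2)
K(N) = 4 + (6 + N)/(-5 + N) (K(N) = 4 + (N + 6)/(-5 + N) = 4 + (6 + N)/(-5 + N))
Y(r) = 9 (Y(r) = (-3 + 6)² = 3² = 9)
-23 + Y(G(-1, -5))*K(6) = -23 + 9*((-14 + 5*6)/(-5 + 6)) = -23 + 9*((-14 + 30)/1) = -23 + 9*(1*16) = -23 + 9*16 = -23 + 144 = 121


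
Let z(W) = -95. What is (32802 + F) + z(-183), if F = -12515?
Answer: 20192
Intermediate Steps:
(32802 + F) + z(-183) = (32802 - 12515) - 95 = 20287 - 95 = 20192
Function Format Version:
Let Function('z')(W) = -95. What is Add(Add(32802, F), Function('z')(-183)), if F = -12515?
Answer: 20192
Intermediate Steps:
Add(Add(32802, F), Function('z')(-183)) = Add(Add(32802, -12515), -95) = Add(20287, -95) = 20192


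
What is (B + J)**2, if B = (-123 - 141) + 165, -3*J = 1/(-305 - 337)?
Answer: 36356192929/3709476 ≈ 9800.9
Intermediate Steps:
J = 1/1926 (J = -1/(3*(-305 - 337)) = -1/3/(-642) = -1/3*(-1/642) = 1/1926 ≈ 0.00051921)
B = -99 (B = -264 + 165 = -99)
(B + J)**2 = (-99 + 1/1926)**2 = (-190673/1926)**2 = 36356192929/3709476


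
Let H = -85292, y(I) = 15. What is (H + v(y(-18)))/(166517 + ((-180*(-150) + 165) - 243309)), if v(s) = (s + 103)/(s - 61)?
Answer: 1961775/1141421 ≈ 1.7187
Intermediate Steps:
v(s) = (103 + s)/(-61 + s)
(H + v(y(-18)))/(166517 + ((-180*(-150) + 165) - 243309)) = (-85292 + (103 + 15)/(-61 + 15))/(166517 + ((-180*(-150) + 165) - 243309)) = (-85292 + 118/(-46))/(166517 + ((27000 + 165) - 243309)) = (-85292 - 1/46*118)/(166517 + (27165 - 243309)) = (-85292 - 59/23)/(166517 - 216144) = -1961775/23/(-49627) = -1961775/23*(-1/49627) = 1961775/1141421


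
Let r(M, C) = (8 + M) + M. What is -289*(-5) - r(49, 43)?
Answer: 1339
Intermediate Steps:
r(M, C) = 8 + 2*M
-289*(-5) - r(49, 43) = -289*(-5) - (8 + 2*49) = 1445 - (8 + 98) = 1445 - 1*106 = 1445 - 106 = 1339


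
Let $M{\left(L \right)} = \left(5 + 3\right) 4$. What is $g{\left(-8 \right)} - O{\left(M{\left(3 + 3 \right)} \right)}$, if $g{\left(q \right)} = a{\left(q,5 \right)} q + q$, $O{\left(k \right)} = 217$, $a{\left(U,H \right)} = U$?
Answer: $-161$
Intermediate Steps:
$M{\left(L \right)} = 32$ ($M{\left(L \right)} = 8 \cdot 4 = 32$)
$g{\left(q \right)} = q + q^{2}$ ($g{\left(q \right)} = q q + q = q^{2} + q = q + q^{2}$)
$g{\left(-8 \right)} - O{\left(M{\left(3 + 3 \right)} \right)} = - 8 \left(1 - 8\right) - 217 = \left(-8\right) \left(-7\right) - 217 = 56 - 217 = -161$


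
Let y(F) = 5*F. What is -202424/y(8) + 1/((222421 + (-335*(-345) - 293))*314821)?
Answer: -2690113650912384/531579980815 ≈ -5060.6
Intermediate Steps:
-202424/y(8) + 1/((222421 + (-335*(-345) - 293))*314821) = -202424/(5*8) + 1/((222421 + (-335*(-345) - 293))*314821) = -202424/40 + (1/314821)/(222421 + (115575 - 293)) = -202424*1/40 + (1/314821)/(222421 + 115282) = -25303/5 + (1/314821)/337703 = -25303/5 + (1/337703)*(1/314821) = -25303/5 + 1/106315996163 = -2690113650912384/531579980815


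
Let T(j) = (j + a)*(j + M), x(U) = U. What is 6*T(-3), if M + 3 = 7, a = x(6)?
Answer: 18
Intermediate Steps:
a = 6
M = 4 (M = -3 + 7 = 4)
T(j) = (4 + j)*(6 + j) (T(j) = (j + 6)*(j + 4) = (6 + j)*(4 + j) = (4 + j)*(6 + j))
6*T(-3) = 6*(24 + (-3)² + 10*(-3)) = 6*(24 + 9 - 30) = 6*3 = 18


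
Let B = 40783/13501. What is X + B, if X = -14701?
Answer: -198437418/13501 ≈ -14698.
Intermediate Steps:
B = 40783/13501 (B = 40783*(1/13501) = 40783/13501 ≈ 3.0207)
X + B = -14701 + 40783/13501 = -198437418/13501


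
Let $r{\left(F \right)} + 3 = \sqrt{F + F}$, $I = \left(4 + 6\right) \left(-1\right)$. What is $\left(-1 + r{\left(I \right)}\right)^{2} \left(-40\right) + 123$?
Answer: $283 + 640 i \sqrt{5} \approx 283.0 + 1431.1 i$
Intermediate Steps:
$I = -10$ ($I = 10 \left(-1\right) = -10$)
$r{\left(F \right)} = -3 + \sqrt{2} \sqrt{F}$ ($r{\left(F \right)} = -3 + \sqrt{F + F} = -3 + \sqrt{2 F} = -3 + \sqrt{2} \sqrt{F}$)
$\left(-1 + r{\left(I \right)}\right)^{2} \left(-40\right) + 123 = \left(-1 - \left(3 - \sqrt{2} \sqrt{-10}\right)\right)^{2} \left(-40\right) + 123 = \left(-1 - \left(3 - \sqrt{2} i \sqrt{10}\right)\right)^{2} \left(-40\right) + 123 = \left(-1 - \left(3 - 2 i \sqrt{5}\right)\right)^{2} \left(-40\right) + 123 = \left(-4 + 2 i \sqrt{5}\right)^{2} \left(-40\right) + 123 = - 40 \left(-4 + 2 i \sqrt{5}\right)^{2} + 123 = 123 - 40 \left(-4 + 2 i \sqrt{5}\right)^{2}$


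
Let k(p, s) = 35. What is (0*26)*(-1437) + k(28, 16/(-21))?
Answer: 35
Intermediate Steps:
(0*26)*(-1437) + k(28, 16/(-21)) = (0*26)*(-1437) + 35 = 0*(-1437) + 35 = 0 + 35 = 35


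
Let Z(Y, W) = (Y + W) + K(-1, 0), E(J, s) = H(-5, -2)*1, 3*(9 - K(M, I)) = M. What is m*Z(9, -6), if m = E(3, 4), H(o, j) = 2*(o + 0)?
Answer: -370/3 ≈ -123.33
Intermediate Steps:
K(M, I) = 9 - M/3
H(o, j) = 2*o
E(J, s) = -10 (E(J, s) = (2*(-5))*1 = -10*1 = -10)
m = -10
Z(Y, W) = 28/3 + W + Y (Z(Y, W) = (Y + W) + (9 - ⅓*(-1)) = (W + Y) + (9 + ⅓) = (W + Y) + 28/3 = 28/3 + W + Y)
m*Z(9, -6) = -10*(28/3 - 6 + 9) = -10*37/3 = -370/3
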